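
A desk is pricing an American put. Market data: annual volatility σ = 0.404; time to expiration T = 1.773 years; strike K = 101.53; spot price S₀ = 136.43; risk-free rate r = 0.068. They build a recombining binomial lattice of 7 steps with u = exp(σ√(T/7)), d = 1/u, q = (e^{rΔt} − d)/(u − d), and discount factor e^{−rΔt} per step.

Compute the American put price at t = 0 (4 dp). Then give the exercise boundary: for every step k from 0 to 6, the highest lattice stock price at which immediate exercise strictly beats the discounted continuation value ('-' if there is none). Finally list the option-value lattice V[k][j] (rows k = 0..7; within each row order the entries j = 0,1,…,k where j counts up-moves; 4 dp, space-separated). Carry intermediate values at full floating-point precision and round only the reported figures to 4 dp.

price = 7.8461
boundary = - - - - 60.4925 74.1316 60.4925
tree:
7.8461
12.4608 3.3542
19.2449 5.8898 0.8523
28.7137 10.1392 1.7062 0.0000
41.0375 16.9918 3.4155 0.0000 0.0000
52.1672 27.3984 6.8372 0.0000 0.0000 0.0000
61.2493 41.0375 13.6868 0.0000 0.0000 0.0000 0.0000
68.6603 52.1672 27.3984 0.0000 0.0000 0.0000 0.0000 0.0000

Δt=0.25329  u=1.22547  d=0.81601  q=0.49177  discount=0.98292
step 7 (expiry): payoffs max(K−S,0) = 68.6603 52.1672 27.3984 0.0000 0.0000 0.0000 0.0000 0.0000
step 6: (k=6,j=0): S=40.2807, (K−S)⁺=61.2493, hold=59.5156 ⇒ V=61.2493 exercise | (k=6,j=1): S=60.4925, (K−S)⁺=41.0375, hold=39.3038 ⇒ V=41.0375 exercise | (k=6,j=2): S=90.8460, (K−S)⁺=10.6840, hold=13.6868 ⇒ V=13.6868 continue | (k=6,j=3): S=136.4300, (K−S)⁺=0.0000, hold=0.0000 ⇒ V=0.0000 continue | (k=6,j=4): S=204.8868, (K−S)⁺=0.0000, hold=0.0000 ⇒ V=0.0000 continue | (k=6,j=5): S=307.6935, (K−S)⁺=0.0000, hold=0.0000 ⇒ V=0.0000 continue | (k=6,j=6): S=462.0856, (K−S)⁺=0.0000, hold=0.0000 ⇒ V=0.0000 continue  boundary S*=60.4925
step 5: (k=5,j=0): S=49.3628, (K−S)⁺=52.1672, hold=50.4335 ⇒ V=52.1672 exercise | (k=5,j=1): S=74.1316, (K−S)⁺=27.3984, hold=27.1161 ⇒ V=27.3984 exercise | (k=5,j=2): S=111.3289, (K−S)⁺=0.0000, hold=6.8372 ⇒ V=6.8372 continue | (k=5,j=3): S=167.1906, (K−S)⁺=0.0000, hold=0.0000 ⇒ V=0.0000 continue | (k=5,j=4): S=251.0823, (K−S)⁺=0.0000, hold=0.0000 ⇒ V=0.0000 continue | (k=5,j=5): S=377.0686, (K−S)⁺=0.0000, hold=0.0000 ⇒ V=0.0000 continue  boundary S*=74.1316
step 4: (k=4,j=0): S=60.4925, (K−S)⁺=41.0375, hold=39.3038 ⇒ V=41.0375 exercise | (k=4,j=1): S=90.8460, (K−S)⁺=10.6840, hold=16.9918 ⇒ V=16.9918 continue | (k=4,j=2): S=136.4300, (K−S)⁺=0.0000, hold=3.4155 ⇒ V=3.4155 continue | (k=4,j=3): S=204.8868, (K−S)⁺=0.0000, hold=0.0000 ⇒ V=0.0000 continue | (k=4,j=4): S=307.6935, (K−S)⁺=0.0000, hold=0.0000 ⇒ V=0.0000 continue  boundary S*=60.4925
step 3: (k=3,j=0): S=74.1316, (K−S)⁺=27.3984, hold=28.7137 ⇒ V=28.7137 continue | (k=3,j=1): S=111.3289, (K−S)⁺=0.0000, hold=10.1392 ⇒ V=10.1392 continue | (k=3,j=2): S=167.1906, (K−S)⁺=0.0000, hold=1.7062 ⇒ V=1.7062 continue | (k=3,j=3): S=251.0823, (K−S)⁺=0.0000, hold=0.0000 ⇒ V=0.0000 continue  boundary S*=-
step 2: (k=2,j=0): S=90.8460, (K−S)⁺=10.6840, hold=19.2449 ⇒ V=19.2449 continue | (k=2,j=1): S=136.4300, (K−S)⁺=0.0000, hold=5.8898 ⇒ V=5.8898 continue | (k=2,j=2): S=204.8868, (K−S)⁺=0.0000, hold=0.8523 ⇒ V=0.8523 continue  boundary S*=-
step 1: (k=1,j=0): S=111.3289, (K−S)⁺=0.0000, hold=12.4608 ⇒ V=12.4608 continue | (k=1,j=1): S=167.1906, (K−S)⁺=0.0000, hold=3.3542 ⇒ V=3.3542 continue  boundary S*=-
step 0: (k=0,j=0): S=136.4300, (K−S)⁺=0.0000, hold=7.8461 ⇒ V=7.8461 continue  boundary S*=-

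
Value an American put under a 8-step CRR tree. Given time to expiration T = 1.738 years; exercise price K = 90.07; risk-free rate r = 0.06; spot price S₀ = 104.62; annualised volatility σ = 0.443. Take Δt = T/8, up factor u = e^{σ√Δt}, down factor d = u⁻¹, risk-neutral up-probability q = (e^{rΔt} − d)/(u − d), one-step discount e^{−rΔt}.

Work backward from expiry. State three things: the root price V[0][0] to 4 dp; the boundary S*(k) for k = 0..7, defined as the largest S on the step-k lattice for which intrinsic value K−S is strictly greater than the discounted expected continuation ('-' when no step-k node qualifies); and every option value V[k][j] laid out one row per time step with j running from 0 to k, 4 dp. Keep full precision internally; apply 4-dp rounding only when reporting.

price = 12.5729
boundary = - - - - 45.8055 56.3108 45.8055 56.3108
tree:
12.5729
18.0826 6.9502
25.2537 10.8115 2.9588
34.0891 16.3764 5.0809 0.7417
44.2645 24.0020 8.5664 1.4454 0.0000
52.8100 33.7592 14.0923 2.8167 0.0000 0.0000
59.7612 44.2645 22.3928 5.4890 0.0000 0.0000 0.0000
65.4156 52.8100 33.7592 10.6965 0.0000 0.0000 0.0000 0.0000
70.0151 59.7612 44.2645 20.8445 0.0000 0.0000 0.0000 0.0000 0.0000

params: Δt=0.21725 u=1.22935 d=0.81344 q=0.48011 e^(-rΔt)=0.98705
t_8 payoffs: 70.0151 59.7612 44.2645 20.8445 0.0000 0.0000 0.0000 0.0000 0.0000
t_7: node(7,0) S=24.6544 payoff=65.4156 vs cont=64.2491 → 65.4156 [stop]  node(7,1) S=37.2600 payoff=52.8100 vs cont=51.6435 → 52.8100 [stop]  node(7,2) S=56.3108 payoff=33.7592 vs cont=32.5927 → 33.7592 [stop]  node(7,3) S=85.1021 payoff=4.9679 vs cont=10.6965 → 10.6965 [wait]  node(7,4) S=128.6142 payoff=0.0000 vs cont=0.0000 → 0.0000 [wait]  node(7,5) S=194.3737 payoff=0.0000 vs cont=0.0000 → 0.0000 [wait]  node(7,6) S=293.7556 payoff=0.0000 vs cont=0.0000 → 0.0000 [wait]  node(7,7) S=443.9507 payoff=0.0000 vs cont=0.0000 → 0.0000 [wait]  ⇒ S*(7)=56.3108
t_6: node(6,0) S=30.3088 payoff=59.7612 vs cont=58.5947 → 59.7612 [stop]  node(6,1) S=45.8055 payoff=44.2645 vs cont=43.0981 → 44.2645 [stop]  node(6,2) S=69.2255 payoff=20.8445 vs cont=22.3928 → 22.3928 [wait]  node(6,3) S=104.6200 payoff=0.0000 vs cont=5.4890 → 5.4890 [wait]  node(6,4) S=158.1114 payoff=0.0000 vs cont=0.0000 → 0.0000 [wait]  node(6,5) S=238.9527 payoff=0.0000 vs cont=0.0000 → 0.0000 [wait]  node(6,6) S=361.1274 payoff=0.0000 vs cont=0.0000 → 0.0000 [wait]  ⇒ S*(6)=45.8055
t_5: node(5,0) S=37.2600 payoff=52.8100 vs cont=51.6435 → 52.8100 [stop]  node(5,1) S=56.3108 payoff=33.7592 vs cont=33.3265 → 33.7592 [stop]  node(5,2) S=85.1021 payoff=4.9679 vs cont=14.0923 → 14.0923 [wait]  node(5,3) S=128.6142 payoff=0.0000 vs cont=2.8167 → 2.8167 [wait]  node(5,4) S=194.3737 payoff=0.0000 vs cont=0.0000 → 0.0000 [wait]  node(5,5) S=293.7556 payoff=0.0000 vs cont=0.0000 → 0.0000 [wait]  ⇒ S*(5)=56.3108
t_4: node(4,0) S=45.8055 payoff=44.2645 vs cont=43.0981 → 44.2645 [stop]  node(4,1) S=69.2255 payoff=20.8445 vs cont=24.0020 → 24.0020 [wait]  node(4,2) S=104.6200 payoff=0.0000 vs cont=8.5664 → 8.5664 [wait]  node(4,3) S=158.1114 payoff=0.0000 vs cont=1.4454 → 1.4454 [wait]  node(4,4) S=238.9527 payoff=0.0000 vs cont=0.0000 → 0.0000 [wait]  ⇒ S*(4)=45.8055
t_3: node(3,0) S=56.3108 payoff=33.7592 vs cont=34.0891 → 34.0891 [wait]  node(3,1) S=85.1021 payoff=4.9679 vs cont=16.3764 → 16.3764 [wait]  node(3,2) S=128.6142 payoff=0.0000 vs cont=5.0809 → 5.0809 [wait]  node(3,3) S=194.3737 payoff=0.0000 vs cont=0.7417 → 0.7417 [wait]  ⇒ S*(3)=-
t_2: node(2,0) S=69.2255 payoff=20.8445 vs cont=25.2537 → 25.2537 [wait]  node(2,1) S=104.6200 payoff=0.0000 vs cont=10.8115 → 10.8115 [wait]  node(2,2) S=158.1114 payoff=0.0000 vs cont=2.9588 → 2.9588 [wait]  ⇒ S*(2)=-
t_1: node(1,0) S=85.1021 payoff=4.9679 vs cont=18.0826 → 18.0826 [wait]  node(1,1) S=128.6142 payoff=0.0000 vs cont=6.9502 → 6.9502 [wait]  ⇒ S*(1)=-
t_0: node(0,0) S=104.6200 payoff=0.0000 vs cont=12.5729 → 12.5729 [wait]  ⇒ S*(0)=-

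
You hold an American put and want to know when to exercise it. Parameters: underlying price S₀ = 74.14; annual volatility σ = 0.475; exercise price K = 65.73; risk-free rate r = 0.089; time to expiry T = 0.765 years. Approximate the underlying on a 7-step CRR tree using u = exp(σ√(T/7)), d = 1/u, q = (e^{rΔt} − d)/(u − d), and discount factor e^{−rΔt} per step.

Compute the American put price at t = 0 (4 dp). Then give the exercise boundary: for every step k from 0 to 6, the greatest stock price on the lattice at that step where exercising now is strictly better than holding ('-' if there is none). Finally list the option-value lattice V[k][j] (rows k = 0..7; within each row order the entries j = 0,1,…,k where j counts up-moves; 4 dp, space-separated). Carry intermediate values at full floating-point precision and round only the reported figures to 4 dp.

Δt=0.10929, u=1.17003, d=0.85468, q=0.49182, disc=e^(-rΔt)=0.99032
k=7 terminal: V=max(K-S,0) → 41.0310 31.9179 19.4424 2.3640 0.0000 0.0000 0.0000 0.0000
k=6: j=0 S=28.8985 intr=36.8315 cont=36.1952 V=36.8315[EX]; j=1 S=39.5611 intr=26.1689 cont=25.5327 V=26.1689[EX]; j=2 S=54.1577 intr=11.5723 cont=10.9361 V=11.5723[EX]; j=3 S=74.1400 intr=0.0000 cont=1.1897 V=1.1897[hold]; j=4 S=101.4950 intr=0.0000 cont=0.0000 V=0.0000[hold]; j=5 S=138.9431 intr=0.0000 cont=0.0000 V=0.0000[hold]; j=6 S=190.2082 intr=0.0000 cont=0.0000 V=0.0000[hold]  S*(6)=54.1577
k=5: j=0 S=33.8121 intr=31.9179 cont=31.2817 V=31.9179[EX]; j=1 S=46.2876 intr=19.4424 cont=18.8062 V=19.4424[EX]; j=2 S=63.3660 intr=2.3640 cont=6.4034 V=6.4034[hold]; j=3 S=86.7458 intr=0.0000 cont=0.5987 V=0.5987[hold]; j=4 S=118.7520 intr=0.0000 cont=0.0000 V=0.0000[hold]; j=5 S=162.5673 intr=0.0000 cont=0.0000 V=0.0000[hold]  S*(5)=46.2876
k=4: j=0 S=39.5611 intr=26.1689 cont=25.5327 V=26.1689[EX]; j=1 S=54.1577 intr=11.5723 cont=12.9035 V=12.9035[hold]; j=2 S=74.1400 intr=0.0000 cont=3.5142 V=3.5142[hold]; j=3 S=101.4950 intr=0.0000 cont=0.3013 V=0.3013[hold]; j=4 S=138.9431 intr=0.0000 cont=0.0000 V=0.0000[hold]  S*(4)=39.5611
k=3: j=0 S=46.2876 intr=19.4424 cont=19.4546 V=19.4546[hold]; j=1 S=63.3660 intr=2.3640 cont=8.2055 V=8.2055[hold]; j=2 S=86.7458 intr=0.0000 cont=1.9153 V=1.9153[hold]; j=3 S=118.7520 intr=0.0000 cont=0.1516 V=0.1516[hold]  S*(3)=-
k=2: j=0 S=54.1577 intr=11.5723 cont=13.7873 V=13.7873[hold]; j=1 S=74.1400 intr=0.0000 cont=5.0624 V=5.0624[hold]; j=2 S=101.4950 intr=0.0000 cont=1.0378 V=1.0378[hold]  S*(2)=-
k=1: j=0 S=63.3660 intr=2.3640 cont=9.4043 V=9.4043[hold]; j=1 S=86.7458 intr=0.0000 cont=3.0532 V=3.0532[hold]  S*(1)=-
k=0: j=0 S=74.1400 intr=0.0000 cont=6.2199 V=6.2199[hold]  S*(0)=-

price = 6.2199
boundary = - - - - 39.5611 46.2876 54.1577
tree:
6.2199
9.4043 3.0532
13.7873 5.0624 1.0378
19.4546 8.2055 1.9153 0.1516
26.1689 12.9035 3.5142 0.3013 0.0000
31.9179 19.4424 6.4034 0.5987 0.0000 0.0000
36.8315 26.1689 11.5723 1.1897 0.0000 0.0000 0.0000
41.0310 31.9179 19.4424 2.3640 0.0000 0.0000 0.0000 0.0000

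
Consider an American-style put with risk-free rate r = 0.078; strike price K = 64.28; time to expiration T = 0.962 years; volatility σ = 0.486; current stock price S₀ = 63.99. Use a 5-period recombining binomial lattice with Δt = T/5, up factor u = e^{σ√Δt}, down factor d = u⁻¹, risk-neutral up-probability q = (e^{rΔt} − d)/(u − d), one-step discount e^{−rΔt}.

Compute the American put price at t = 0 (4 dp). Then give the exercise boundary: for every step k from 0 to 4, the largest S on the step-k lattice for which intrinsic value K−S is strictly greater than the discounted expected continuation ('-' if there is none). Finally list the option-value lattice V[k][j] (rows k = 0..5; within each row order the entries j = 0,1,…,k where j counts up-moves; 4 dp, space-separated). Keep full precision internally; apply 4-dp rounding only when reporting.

Δt=0.19240  u=1.23760  d=0.80801  q=0.48210  discount=0.98510
step 5 (expiry): payoffs max(K−S,0) = 42.2403 30.5227 12.5752 0.0000 0.0000 0.0000
step 4: (k=4,j=0): S=27.2764, (K−S)⁺=37.0036, hold=36.0461 ⇒ V=37.0036 exercise | (k=4,j=1): S=41.7782, (K−S)⁺=22.5018, hold=21.5444 ⇒ V=22.5018 exercise | (k=4,j=2): S=63.9900, (K−S)⁺=0.2900, hold=6.4156 ⇒ V=6.4156 continue | (k=4,j=3): S=98.0110, (K−S)⁺=0.0000, hold=0.0000 ⇒ V=0.0000 continue | (k=4,j=4): S=150.1195, (K−S)⁺=0.0000, hold=0.0000 ⇒ V=0.0000 continue  boundary S*=41.7782
step 3: (k=3,j=0): S=33.7573, (K−S)⁺=30.5227, hold=29.5652 ⇒ V=30.5227 exercise | (k=3,j=1): S=51.7048, (K−S)⁺=12.5752, hold=14.5269 ⇒ V=14.5269 continue | (k=3,j=2): S=79.1942, (K−S)⁺=0.0000, hold=3.2731 ⇒ V=3.2731 continue | (k=3,j=3): S=121.2986, (K−S)⁺=0.0000, hold=0.0000 ⇒ V=0.0000 continue  boundary S*=33.7573
step 2: (k=2,j=0): S=41.7782, (K−S)⁺=22.5018, hold=22.4713 ⇒ V=22.5018 exercise | (k=2,j=1): S=63.9900, (K−S)⁺=0.2900, hold=8.9659 ⇒ V=8.9659 continue | (k=2,j=2): S=98.0110, (K−S)⁺=0.0000, hold=1.6699 ⇒ V=1.6699 continue  boundary S*=41.7782
step 1: (k=1,j=0): S=51.7048, (K−S)⁺=12.5752, hold=15.7381 ⇒ V=15.7381 continue | (k=1,j=1): S=79.1942, (K−S)⁺=0.0000, hold=5.3673 ⇒ V=5.3673 continue  boundary S*=-
step 0: (k=0,j=0): S=63.9900, (K−S)⁺=0.2900, hold=10.5784 ⇒ V=10.5784 continue  boundary S*=-

price = 10.5784
boundary = - - 41.7782 33.7573 41.7782
tree:
10.5784
15.7381 5.3673
22.5018 8.9659 1.6699
30.5227 14.5269 3.2731 0.0000
37.0036 22.5018 6.4156 0.0000 0.0000
42.2403 30.5227 12.5752 0.0000 0.0000 0.0000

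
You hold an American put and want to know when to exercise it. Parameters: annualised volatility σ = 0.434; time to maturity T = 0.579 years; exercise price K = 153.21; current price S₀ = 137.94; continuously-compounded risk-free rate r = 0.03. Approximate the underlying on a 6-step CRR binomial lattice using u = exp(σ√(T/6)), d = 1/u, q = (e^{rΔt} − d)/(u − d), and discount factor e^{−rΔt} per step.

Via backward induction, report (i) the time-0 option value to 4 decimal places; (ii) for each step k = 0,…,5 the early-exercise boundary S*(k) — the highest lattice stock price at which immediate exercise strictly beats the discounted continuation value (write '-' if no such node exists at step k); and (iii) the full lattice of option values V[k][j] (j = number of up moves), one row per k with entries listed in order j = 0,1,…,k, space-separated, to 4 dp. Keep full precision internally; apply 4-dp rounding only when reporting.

price = 26.9724
boundary = - - - 92.0526 105.3385 120.5421
tree:
26.9724
36.8268 16.3345
48.4740 24.2835 7.7204
61.1574 34.8657 12.8315 2.1648
72.7677 47.8715 20.8213 4.1516 0.0000
82.9136 61.1574 32.6679 7.9621 0.0000 0.0000
91.7799 72.7677 47.8715 15.2700 0.0000 0.0000 0.0000

Δt=0.09650, u=1.14433, d=0.87387, q=0.47707, disc=e^(-rΔt)=0.99711
k=6 terminal: V=max(K-S,0) → 91.7799 72.7677 47.8715 15.2700 0.0000 0.0000 0.0000
k=5: j=0 S=70.2964 intr=82.9136 cont=82.4707 V=82.9136[EX]; j=1 S=92.0526 intr=61.1574 cont=60.7145 V=61.1574[EX]; j=2 S=120.5421 intr=32.6679 cont=32.2250 V=32.6679[EX]; j=3 S=157.8489 intr=0.0000 cont=7.9621 V=7.9621[hold]; j=4 S=206.7020 intr=0.0000 cont=0.0000 V=0.0000[hold]; j=5 S=270.6746 intr=0.0000 cont=0.0000 V=0.0000[hold]  S*(5)=120.5421
k=4: j=0 S=80.4423 intr=72.7677 cont=72.3248 V=72.7677[EX]; j=1 S=105.3385 intr=47.8715 cont=47.4286 V=47.8715[EX]; j=2 S=137.9400 intr=15.2700 cont=20.8213 V=20.8213[hold]; j=3 S=180.6314 intr=0.0000 cont=4.1516 V=4.1516[hold]; j=4 S=236.5353 intr=0.0000 cont=0.0000 V=0.0000[hold]  S*(4)=105.3385
k=3: j=0 S=92.0526 intr=61.1574 cont=60.7145 V=61.1574[EX]; j=1 S=120.5421 intr=32.6679 cont=34.8657 V=34.8657[hold]; j=2 S=157.8489 intr=0.0000 cont=12.8315 V=12.8315[hold]; j=3 S=206.7020 intr=0.0000 cont=2.1648 V=2.1648[hold]  S*(3)=92.0526
k=2: j=0 S=105.3385 intr=47.8715 cont=48.4740 V=48.4740[hold]; j=1 S=137.9400 intr=15.2700 cont=24.2835 V=24.2835[hold]; j=2 S=180.6314 intr=0.0000 cont=7.7204 V=7.7204[hold]  S*(2)=-
k=1: j=0 S=120.5421 intr=32.6679 cont=36.8268 V=36.8268[hold]; j=1 S=157.8489 intr=0.0000 cont=16.3345 V=16.3345[hold]  S*(1)=-
k=0: j=0 S=137.9400 intr=15.2700 cont=26.9724 V=26.9724[hold]  S*(0)=-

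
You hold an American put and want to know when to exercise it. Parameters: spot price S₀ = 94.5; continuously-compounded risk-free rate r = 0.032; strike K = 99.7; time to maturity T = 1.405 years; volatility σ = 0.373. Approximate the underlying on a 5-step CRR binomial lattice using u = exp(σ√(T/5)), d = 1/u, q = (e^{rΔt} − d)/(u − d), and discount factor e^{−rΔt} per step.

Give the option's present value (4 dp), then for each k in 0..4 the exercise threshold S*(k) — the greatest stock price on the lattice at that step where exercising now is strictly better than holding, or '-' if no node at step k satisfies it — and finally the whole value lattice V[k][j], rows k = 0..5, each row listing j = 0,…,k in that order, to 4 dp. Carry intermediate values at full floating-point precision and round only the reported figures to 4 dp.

price = 18.1221
boundary = - - - 52.2178 63.6341
tree:
18.1221
26.1328 9.5577
36.1550 15.4838 3.1486
47.4822 24.2459 6.0334 0.0000
56.8503 36.0659 11.5612 0.0000 0.0000
64.5377 47.4822 22.1537 0.0000 0.0000 0.0000

Δt=0.28100  u=1.21863  d=0.82060  q=0.47342  discount=0.99105
step 5 (expiry): payoffs max(K−S,0) = 64.5377 47.4822 22.1537 0.0000 0.0000 0.0000
step 4: (k=4,j=0): S=42.8497, (K−S)⁺=56.8503, hold=55.9578 ⇒ V=56.8503 exercise | (k=4,j=1): S=63.6341, (K−S)⁺=36.0659, hold=35.1734 ⇒ V=36.0659 exercise | (k=4,j=2): S=94.5000, (K−S)⁺=5.2000, hold=11.5612 ⇒ V=11.5612 continue | (k=4,j=3): S=140.3375, (K−S)⁺=0.0000, hold=0.0000 ⇒ V=0.0000 continue | (k=4,j=4): S=208.4086, (K−S)⁺=0.0000, hold=0.0000 ⇒ V=0.0000 continue  boundary S*=63.6341
step 3: (k=3,j=0): S=52.2178, (K−S)⁺=47.4822, hold=46.5897 ⇒ V=47.4822 exercise | (k=3,j=1): S=77.5463, (K−S)⁺=22.1537, hold=24.2459 ⇒ V=24.2459 continue | (k=3,j=2): S=115.1603, (K−S)⁺=0.0000, hold=6.0334 ⇒ V=6.0334 continue | (k=3,j=3): S=171.0191, (K−S)⁺=0.0000, hold=0.0000 ⇒ V=0.0000 continue  boundary S*=52.2178
step 2: (k=2,j=0): S=63.6341, (K−S)⁺=36.0659, hold=36.1550 ⇒ V=36.1550 continue | (k=2,j=1): S=94.5000, (K−S)⁺=5.2000, hold=15.4838 ⇒ V=15.4838 continue | (k=2,j=2): S=140.3375, (K−S)⁺=0.0000, hold=3.1486 ⇒ V=3.1486 continue  boundary S*=-
step 1: (k=1,j=0): S=77.5463, (K−S)⁺=22.1537, hold=26.1328 ⇒ V=26.1328 continue | (k=1,j=1): S=115.1603, (K−S)⁺=0.0000, hold=9.5577 ⇒ V=9.5577 continue  boundary S*=-
step 0: (k=0,j=0): S=94.5000, (K−S)⁺=5.2000, hold=18.1221 ⇒ V=18.1221 continue  boundary S*=-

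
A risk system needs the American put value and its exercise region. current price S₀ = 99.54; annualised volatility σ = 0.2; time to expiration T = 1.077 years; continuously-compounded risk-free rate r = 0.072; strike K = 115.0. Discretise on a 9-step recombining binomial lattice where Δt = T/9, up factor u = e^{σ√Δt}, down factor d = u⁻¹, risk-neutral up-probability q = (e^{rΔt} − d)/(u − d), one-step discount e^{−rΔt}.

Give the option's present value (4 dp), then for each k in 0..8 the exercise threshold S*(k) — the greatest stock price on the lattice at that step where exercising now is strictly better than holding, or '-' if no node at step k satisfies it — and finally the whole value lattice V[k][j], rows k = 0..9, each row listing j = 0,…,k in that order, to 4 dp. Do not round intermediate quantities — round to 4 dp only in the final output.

params: Δt=0.11967 u=1.07164 d=0.93315 q=0.54520 e^(-rΔt)=0.99142
t_9 payoffs: 61.5959 53.6706 44.5692 34.1171 22.1139 8.3294 0.0000 0.0000 0.0000 0.0000
t_8: node(8,0) S=57.2297 payoff=57.7703 vs cont=56.7837 → 57.7703 [stop]  node(8,1) S=65.7227 payoff=49.2773 vs cont=48.2907 → 49.2773 [stop]  node(8,2) S=75.4761 payoff=39.5239 vs cont=38.5373 → 39.5239 [stop]  node(8,3) S=86.6770 payoff=28.3230 vs cont=27.3365 → 28.3230 [stop]  node(8,4) S=99.5400 payoff=15.4600 vs cont=14.4734 → 15.4600 [stop]  node(8,5) S=114.3119 payoff=0.6881 vs cont=3.7558 → 3.7558 [wait]  node(8,6) S=131.2761 payoff=0.0000 vs cont=0.0000 → 0.0000 [wait]  node(8,7) S=150.7577 payoff=0.0000 vs cont=0.0000 → 0.0000 [wait]  node(8,8) S=173.1305 payoff=0.0000 vs cont=0.0000 → 0.0000 [wait]  ⇒ S*(8)=99.5400
t_7: node(7,0) S=61.3294 payoff=53.6706 vs cont=52.6840 → 53.6706 [stop]  node(7,1) S=70.4308 payoff=44.5692 vs cont=43.5826 → 44.5692 [stop]  node(7,2) S=80.8829 payoff=34.1171 vs cont=33.1305 → 34.1171 [stop]  node(7,3) S=92.8861 payoff=22.1139 vs cont=21.1273 → 22.1139 [stop]  node(7,4) S=106.6706 payoff=8.3294 vs cont=9.0010 → 9.0010 [wait]  node(7,5) S=122.5007 payoff=0.0000 vs cont=1.6935 → 1.6935 [wait]  node(7,6) S=140.6801 payoff=0.0000 vs cont=0.0000 → 0.0000 [wait]  node(7,7) S=161.5573 payoff=0.0000 vs cont=0.0000 → 0.0000 [wait]  ⇒ S*(7)=92.8861
t_6: node(6,0) S=65.7227 payoff=49.2773 vs cont=48.2907 → 49.2773 [stop]  node(6,1) S=75.4761 payoff=39.5239 vs cont=38.5373 → 39.5239 [stop]  node(6,2) S=86.6770 payoff=28.3230 vs cont=27.3365 → 28.3230 [stop]  node(6,3) S=99.5400 payoff=15.4600 vs cont=14.8364 → 15.4600 [stop]  node(6,4) S=114.3119 payoff=0.6881 vs cont=4.9739 → 4.9739 [wait]  node(6,5) S=131.2761 payoff=0.0000 vs cont=0.7636 → 0.7636 [wait]  node(6,6) S=150.7577 payoff=0.0000 vs cont=0.0000 → 0.0000 [wait]  ⇒ S*(6)=99.5400
t_5: node(5,0) S=70.4308 payoff=44.5692 vs cont=43.5826 → 44.5692 [stop]  node(5,1) S=80.8829 payoff=34.1171 vs cont=33.1305 → 34.1171 [stop]  node(5,2) S=92.8861 payoff=22.1139 vs cont=21.1273 → 22.1139 [stop]  node(5,3) S=106.6706 payoff=8.3294 vs cont=9.6594 → 9.6594 [wait]  node(5,4) S=122.5007 payoff=0.0000 vs cont=2.6555 → 2.6555 [wait]  node(5,5) S=140.6801 payoff=0.0000 vs cont=0.3443 → 0.3443 [wait]  ⇒ S*(5)=92.8861
t_4: node(4,0) S=75.4761 payoff=39.5239 vs cont=38.5373 → 39.5239 [stop]  node(4,1) S=86.6770 payoff=28.3230 vs cont=27.3365 → 28.3230 [stop]  node(4,2) S=99.5400 payoff=15.4600 vs cont=15.1923 → 15.4600 [stop]  node(4,3) S=114.3119 payoff=0.6881 vs cont=5.7908 → 5.7908 [wait]  node(4,4) S=131.2761 payoff=0.0000 vs cont=1.3835 → 1.3835 [wait]  ⇒ S*(4)=99.5400
t_3: node(3,0) S=80.8829 payoff=34.1171 vs cont=33.1305 → 34.1171 [stop]  node(3,1) S=92.8861 payoff=22.1139 vs cont=21.1273 → 22.1139 [stop]  node(3,2) S=106.6706 payoff=8.3294 vs cont=10.1010 → 10.1010 [wait]  node(3,3) S=122.5007 payoff=0.0000 vs cont=3.3589 → 3.3589 [wait]  ⇒ S*(3)=92.8861
t_2: node(2,0) S=86.6770 payoff=28.3230 vs cont=27.3365 → 28.3230 [stop]  node(2,1) S=99.5400 payoff=15.4600 vs cont=15.4310 → 15.4600 [stop]  node(2,2) S=114.3119 payoff=0.6881 vs cont=6.3701 → 6.3701 [wait]  ⇒ S*(2)=99.5400
t_1: node(1,0) S=92.8861 payoff=22.1139 vs cont=21.1273 → 22.1139 [stop]  node(1,1) S=106.6706 payoff=8.3294 vs cont=10.4141 → 10.4141 [wait]  ⇒ S*(1)=92.8861
t_0: node(0,0) S=99.5400 payoff=15.4600 vs cont=15.6002 → 15.6002 [wait]  ⇒ S*(0)=-

price = 15.6002
boundary = - 92.8861 99.5400 92.8861 99.5400 92.8861 99.5400 92.8861 99.5400
tree:
15.6002
22.1139 10.4141
28.3230 15.4600 6.3701
34.1171 22.1139 10.1010 3.3589
39.5239 28.3230 15.4600 5.7908 1.3835
44.5692 34.1171 22.1139 9.6594 2.6555 0.3443
49.2773 39.5239 28.3230 15.4600 4.9739 0.7636 0.0000
53.6706 44.5692 34.1171 22.1139 9.0010 1.6935 0.0000 0.0000
57.7703 49.2773 39.5239 28.3230 15.4600 3.7558 0.0000 0.0000 0.0000
61.5959 53.6706 44.5692 34.1171 22.1139 8.3294 0.0000 0.0000 0.0000 0.0000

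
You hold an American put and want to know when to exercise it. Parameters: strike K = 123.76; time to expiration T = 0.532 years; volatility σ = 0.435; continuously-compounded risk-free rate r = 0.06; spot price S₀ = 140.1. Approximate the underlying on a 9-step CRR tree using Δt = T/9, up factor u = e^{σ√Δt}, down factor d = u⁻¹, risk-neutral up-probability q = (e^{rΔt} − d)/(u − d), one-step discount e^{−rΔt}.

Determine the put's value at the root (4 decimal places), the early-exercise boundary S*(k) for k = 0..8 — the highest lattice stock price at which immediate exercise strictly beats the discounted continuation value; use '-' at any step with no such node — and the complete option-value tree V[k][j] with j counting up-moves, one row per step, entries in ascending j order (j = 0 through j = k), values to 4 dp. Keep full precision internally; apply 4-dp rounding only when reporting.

price = 8.1859
boundary = - - - - - 82.5623 91.7726 102.0104 91.7726
tree:
8.1859
12.0667 4.2116
17.3055 6.7092 1.6462
24.0339 10.4377 2.8826 0.3731
32.1508 15.7717 4.9693 0.7347 0.0000
41.1977 22.9808 8.3932 1.4467 0.0000 0.0000
49.4836 31.9874 13.7863 2.8487 0.0000 0.0000 0.0000
56.9380 41.1977 21.7496 5.6094 0.0000 0.0000 0.0000 0.0000
63.6443 49.4836 31.9874 11.0454 0.0000 0.0000 0.0000 0.0000 0.0000
69.6775 56.9380 41.1977 21.7496 0.0000 0.0000 0.0000 0.0000 0.0000 0.0000

Δt=0.05911  u=1.11156  d=0.89964  q=0.49035  discount=0.99646
step 9 (expiry): payoffs max(K−S,0) = 69.6775 56.9380 41.1977 21.7496 0.0000 0.0000 0.0000 0.0000 0.0000 0.0000
step 8: (k=8,j=0): S=60.1157, (K−S)⁺=63.6443, hold=63.2061 ⇒ V=63.6443 exercise | (k=8,j=1): S=74.2764, (K−S)⁺=49.4836, hold=49.0455 ⇒ V=49.4836 exercise | (k=8,j=2): S=91.7726, (K−S)⁺=31.9874, hold=31.5492 ⇒ V=31.9874 exercise | (k=8,j=3): S=113.3902, (K−S)⁺=10.3698, hold=11.0454 ⇒ V=11.0454 continue | (k=8,j=4): S=140.1000, (K−S)⁺=0.0000, hold=0.0000 ⇒ V=0.0000 continue | (k=8,j=5): S=173.1014, (K−S)⁺=0.0000, hold=0.0000 ⇒ V=0.0000 continue | (k=8,j=6): S=213.8765, (K−S)⁺=0.0000, hold=0.0000 ⇒ V=0.0000 continue | (k=8,j=7): S=264.2564, (K−S)⁺=0.0000, hold=0.0000 ⇒ V=0.0000 continue | (k=8,j=8): S=326.5036, (K−S)⁺=0.0000, hold=0.0000 ⇒ V=0.0000 continue  boundary S*=91.7726
step 7: (k=7,j=0): S=66.8220, (K−S)⁺=56.9380, hold=56.4998 ⇒ V=56.9380 exercise | (k=7,j=1): S=82.5623, (K−S)⁺=41.1977, hold=40.7595 ⇒ V=41.1977 exercise | (k=7,j=2): S=102.0104, (K−S)⁺=21.7496, hold=21.6416 ⇒ V=21.7496 exercise | (k=7,j=3): S=126.0396, (K−S)⁺=0.0000, hold=5.6094 ⇒ V=5.6094 continue | (k=7,j=4): S=155.7290, (K−S)⁺=0.0000, hold=0.0000 ⇒ V=0.0000 continue | (k=7,j=5): S=192.4119, (K−S)⁺=0.0000, hold=0.0000 ⇒ V=0.0000 continue | (k=7,j=6): S=237.7357, (K−S)⁺=0.0000, hold=0.0000 ⇒ V=0.0000 continue | (k=7,j=7): S=293.7357, (K−S)⁺=0.0000, hold=0.0000 ⇒ V=0.0000 continue  boundary S*=102.0104
step 6: (k=6,j=0): S=74.2764, (K−S)⁺=49.4836, hold=49.0455 ⇒ V=49.4836 exercise | (k=6,j=1): S=91.7726, (K−S)⁺=31.9874, hold=31.5492 ⇒ V=31.9874 exercise | (k=6,j=2): S=113.3902, (K−S)⁺=10.3698, hold=13.7863 ⇒ V=13.7863 continue | (k=6,j=3): S=140.1000, (K−S)⁺=0.0000, hold=2.8487 ⇒ V=2.8487 continue | (k=6,j=4): S=173.1014, (K−S)⁺=0.0000, hold=0.0000 ⇒ V=0.0000 continue | (k=6,j=5): S=213.8765, (K−S)⁺=0.0000, hold=0.0000 ⇒ V=0.0000 continue | (k=6,j=6): S=264.2564, (K−S)⁺=0.0000, hold=0.0000 ⇒ V=0.0000 continue  boundary S*=91.7726
step 5: (k=5,j=0): S=82.5623, (K−S)⁺=41.1977, hold=40.7595 ⇒ V=41.1977 exercise | (k=5,j=1): S=102.0104, (K−S)⁺=21.7496, hold=22.9808 ⇒ V=22.9808 continue | (k=5,j=2): S=126.0396, (K−S)⁺=0.0000, hold=8.3932 ⇒ V=8.3932 continue | (k=5,j=3): S=155.7290, (K−S)⁺=0.0000, hold=1.4467 ⇒ V=1.4467 continue | (k=5,j=4): S=192.4119, (K−S)⁺=0.0000, hold=0.0000 ⇒ V=0.0000 continue | (k=5,j=5): S=237.7357, (K−S)⁺=0.0000, hold=0.0000 ⇒ V=0.0000 continue  boundary S*=82.5623
step 4: (k=4,j=0): S=91.7726, (K−S)⁺=31.9874, hold=32.1508 ⇒ V=32.1508 continue | (k=4,j=1): S=113.3902, (K−S)⁺=10.3698, hold=15.7717 ⇒ V=15.7717 continue | (k=4,j=2): S=140.1000, (K−S)⁺=0.0000, hold=4.9693 ⇒ V=4.9693 continue | (k=4,j=3): S=173.1014, (K−S)⁺=0.0000, hold=0.7347 ⇒ V=0.7347 continue | (k=4,j=4): S=213.8765, (K−S)⁺=0.0000, hold=0.0000 ⇒ V=0.0000 continue  boundary S*=-
step 3: (k=3,j=0): S=102.0104, (K−S)⁺=21.7496, hold=24.0339 ⇒ V=24.0339 continue | (k=3,j=1): S=126.0396, (K−S)⁺=0.0000, hold=10.4377 ⇒ V=10.4377 continue | (k=3,j=2): S=155.7290, (K−S)⁺=0.0000, hold=2.8826 ⇒ V=2.8826 continue | (k=3,j=3): S=192.4119, (K−S)⁺=0.0000, hold=0.3731 ⇒ V=0.3731 continue  boundary S*=-
step 2: (k=2,j=0): S=113.3902, (K−S)⁺=10.3698, hold=17.3055 ⇒ V=17.3055 continue | (k=2,j=1): S=140.1000, (K−S)⁺=0.0000, hold=6.7092 ⇒ V=6.7092 continue | (k=2,j=2): S=173.1014, (K−S)⁺=0.0000, hold=1.6462 ⇒ V=1.6462 continue  boundary S*=-
step 1: (k=1,j=0): S=126.0396, (K−S)⁺=0.0000, hold=12.0667 ⇒ V=12.0667 continue | (k=1,j=1): S=155.7290, (K−S)⁺=0.0000, hold=4.2116 ⇒ V=4.2116 continue  boundary S*=-
step 0: (k=0,j=0): S=140.1000, (K−S)⁺=0.0000, hold=8.1859 ⇒ V=8.1859 continue  boundary S*=-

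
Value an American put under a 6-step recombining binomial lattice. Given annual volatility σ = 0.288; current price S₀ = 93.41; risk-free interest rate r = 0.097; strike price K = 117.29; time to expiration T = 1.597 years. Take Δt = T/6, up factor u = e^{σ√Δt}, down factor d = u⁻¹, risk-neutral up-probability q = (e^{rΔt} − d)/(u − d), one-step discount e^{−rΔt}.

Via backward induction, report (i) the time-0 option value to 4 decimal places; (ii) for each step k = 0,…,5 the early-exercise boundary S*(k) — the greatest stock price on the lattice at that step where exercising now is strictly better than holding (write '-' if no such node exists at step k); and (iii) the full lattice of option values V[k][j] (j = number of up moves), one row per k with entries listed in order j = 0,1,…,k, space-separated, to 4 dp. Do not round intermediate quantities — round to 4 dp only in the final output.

Δt=0.26617  u=1.16019  d=0.86193  q=0.55061  discount=0.97451
step 6 (expiry): payoffs max(K−S,0) = 78.9881 65.7341 47.8938 23.8800 0.0000 0.0000 0.0000
step 5: (k=5,j=0): S=44.4375, (K−S)⁺=72.8525, hold=69.8631 ⇒ V=72.8525 exercise | (k=5,j=1): S=59.8146, (K−S)⁺=57.4754, hold=54.4860 ⇒ V=57.4754 exercise | (k=5,j=2): S=80.5127, (K−S)⁺=36.7773, hold=33.7878 ⇒ V=36.7773 exercise | (k=5,j=3): S=108.3733, (K−S)⁺=8.9167, hold=10.4579 ⇒ V=10.4579 continue | (k=5,j=4): S=145.8746, (K−S)⁺=0.0000, hold=0.0000 ⇒ V=0.0000 continue | (k=5,j=5): S=196.3529, (K−S)⁺=0.0000, hold=0.0000 ⇒ V=0.0000 continue  boundary S*=80.5127
step 4: (k=4,j=0): S=51.5559, (K−S)⁺=65.7341, hold=62.7447 ⇒ V=65.7341 exercise | (k=4,j=1): S=69.3962, (K−S)⁺=47.8938, hold=44.9043 ⇒ V=47.8938 exercise | (k=4,j=2): S=93.4100, (K−S)⁺=23.8800, hold=21.7175 ⇒ V=23.8800 exercise | (k=4,j=3): S=125.7335, (K−S)⁺=0.0000, hold=4.5799 ⇒ V=4.5799 continue | (k=4,j=4): S=169.2422, (K−S)⁺=0.0000, hold=0.0000 ⇒ V=0.0000 continue  boundary S*=93.4100
step 3: (k=3,j=0): S=59.8146, (K−S)⁺=57.4754, hold=54.4860 ⇒ V=57.4754 exercise | (k=3,j=1): S=80.5127, (K−S)⁺=36.7773, hold=33.7878 ⇒ V=36.7773 exercise | (k=3,j=2): S=108.3733, (K−S)⁺=8.9167, hold=12.9153 ⇒ V=12.9153 continue | (k=3,j=3): S=145.8746, (K−S)⁺=0.0000, hold=2.0057 ⇒ V=2.0057 continue  boundary S*=80.5127
step 2: (k=2,j=0): S=69.3962, (K−S)⁺=47.8938, hold=44.9043 ⇒ V=47.8938 exercise | (k=2,j=1): S=93.4100, (K−S)⁺=23.8800, hold=23.0361 ⇒ V=23.8800 exercise | (k=2,j=2): S=125.7335, (K−S)⁺=0.0000, hold=6.7323 ⇒ V=6.7323 continue  boundary S*=93.4100
step 1: (k=1,j=0): S=80.5127, (K−S)⁺=36.7773, hold=33.7878 ⇒ V=36.7773 exercise | (k=1,j=1): S=108.3733, (K−S)⁺=8.9167, hold=14.0703 ⇒ V=14.0703 continue  boundary S*=80.5127
step 0: (k=0,j=0): S=93.4100, (K−S)⁺=23.8800, hold=23.6558 ⇒ V=23.8800 exercise  boundary S*=93.4100

price = 23.8800
boundary = 93.4100 80.5127 93.4100 80.5127 93.4100 80.5127
tree:
23.8800
36.7773 14.0703
47.8938 23.8800 6.7323
57.4754 36.7773 12.9153 2.0057
65.7341 47.8938 23.8800 4.5799 0.0000
72.8525 57.4754 36.7773 10.4579 0.0000 0.0000
78.9881 65.7341 47.8938 23.8800 0.0000 0.0000 0.0000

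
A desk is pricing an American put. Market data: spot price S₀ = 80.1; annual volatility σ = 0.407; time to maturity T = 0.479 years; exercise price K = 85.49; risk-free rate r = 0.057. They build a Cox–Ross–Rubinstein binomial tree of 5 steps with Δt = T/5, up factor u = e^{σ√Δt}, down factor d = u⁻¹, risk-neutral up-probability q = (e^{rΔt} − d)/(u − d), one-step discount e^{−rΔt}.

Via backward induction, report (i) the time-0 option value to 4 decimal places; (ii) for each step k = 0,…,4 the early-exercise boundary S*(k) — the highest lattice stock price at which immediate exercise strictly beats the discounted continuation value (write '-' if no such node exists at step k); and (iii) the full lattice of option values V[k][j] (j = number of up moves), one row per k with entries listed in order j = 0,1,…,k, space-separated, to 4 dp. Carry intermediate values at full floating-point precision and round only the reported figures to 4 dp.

price = 11.2265
boundary = - - 62.2607 54.8914 62.2607
tree:
11.2265
16.5058 5.8620
23.2293 9.6984 1.9380
30.5986 15.4532 3.8225 0.0000
37.0956 23.2293 7.5395 0.0000 0.0000
42.8236 30.5986 14.8707 0.0000 0.0000 0.0000

params: Δt=0.09580 u=1.13425 d=0.88164 q=0.49022 e^(-rΔt)=0.99455
t_5 payoffs: 42.8236 30.5986 14.8707 0.0000 0.0000 0.0000
t_4: node(4,0) S=48.3944 payoff=37.0956 vs cont=36.6300 → 37.0956 [stop]  node(4,1) S=62.2607 payoff=23.2293 vs cont=22.7638 → 23.2293 [stop]  node(4,2) S=80.1000 payoff=5.3900 vs cont=7.5395 → 7.5395 [wait]  node(4,3) S=103.0508 payoff=0.0000 vs cont=0.0000 → 0.0000 [wait]  node(4,4) S=132.5775 payoff=0.0000 vs cont=0.0000 → 0.0000 [wait]  ⇒ S*(4)=62.2607
t_3: node(3,0) S=54.8914 payoff=30.5986 vs cont=30.1330 → 30.5986 [stop]  node(3,1) S=70.6193 payoff=14.8707 vs cont=15.4532 → 15.4532 [wait]  node(3,2) S=90.8535 payoff=0.0000 vs cont=3.8225 → 3.8225 [wait]  node(3,3) S=116.8855 payoff=0.0000 vs cont=0.0000 → 0.0000 [wait]  ⇒ S*(3)=54.8914
t_2: node(2,0) S=62.2607 payoff=23.2293 vs cont=23.0477 → 23.2293 [stop]  node(2,1) S=80.1000 payoff=5.3900 vs cont=9.6984 → 9.6984 [wait]  node(2,2) S=103.0508 payoff=0.0000 vs cont=1.9380 → 1.9380 [wait]  ⇒ S*(2)=62.2607
t_1: node(1,0) S=70.6193 payoff=14.8707 vs cont=16.5058 → 16.5058 [wait]  node(1,1) S=90.8535 payoff=0.0000 vs cont=5.8620 → 5.8620 [wait]  ⇒ S*(1)=-
t_0: node(0,0) S=80.1000 payoff=5.3900 vs cont=11.2265 → 11.2265 [wait]  ⇒ S*(0)=-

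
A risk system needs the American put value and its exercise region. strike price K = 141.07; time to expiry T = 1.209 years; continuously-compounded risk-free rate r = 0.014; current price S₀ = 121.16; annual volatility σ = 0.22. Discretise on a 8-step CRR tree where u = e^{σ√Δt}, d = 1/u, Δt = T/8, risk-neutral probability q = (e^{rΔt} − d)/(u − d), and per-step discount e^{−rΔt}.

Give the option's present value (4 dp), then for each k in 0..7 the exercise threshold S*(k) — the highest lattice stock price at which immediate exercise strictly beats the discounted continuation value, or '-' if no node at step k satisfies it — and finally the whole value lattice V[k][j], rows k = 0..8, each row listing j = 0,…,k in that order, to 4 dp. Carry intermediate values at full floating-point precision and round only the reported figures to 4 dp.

Δt=0.15113  u=1.08929  d=0.91803  q=0.49100  discount=0.99789
step 8 (expiry): payoffs max(K−S,0) = 79.9453 68.5426 55.0127 38.9588 19.9100 0.0000 0.0000 0.0000 0.0000
step 7: (k=7,j=0): S=66.5824, (K−S)⁺=74.4876, hold=74.1895 ⇒ V=74.4876 exercise | (k=7,j=1): S=79.0033, (K−S)⁺=62.0667, hold=61.7686 ⇒ V=62.0667 exercise | (k=7,j=2): S=93.7412, (K−S)⁺=47.3288, hold=47.0306 ⇒ V=47.3288 exercise | (k=7,j=3): S=111.2286, (K−S)⁺=29.8414, hold=29.5433 ⇒ V=29.8414 exercise | (k=7,j=4): S=131.9782, (K−S)⁺=9.0918, hold=10.1128 ⇒ V=10.1128 continue | (k=7,j=5): S=156.5986, (K−S)⁺=0.0000, hold=0.0000 ⇒ V=0.0000 continue | (k=7,j=6): S=185.8119, (K−S)⁺=0.0000, hold=0.0000 ⇒ V=0.0000 continue | (k=7,j=7): S=220.4749, (K−S)⁺=0.0000, hold=0.0000 ⇒ V=0.0000 continue  boundary S*=111.2286
step 6: (k=6,j=0): S=72.5274, (K−S)⁺=68.5426, hold=68.2444 ⇒ V=68.5426 exercise | (k=6,j=1): S=86.0573, (K−S)⁺=55.0127, hold=54.7145 ⇒ V=55.0127 exercise | (k=6,j=2): S=102.1112, (K−S)⁺=38.9588, hold=38.6606 ⇒ V=38.9588 exercise | (k=6,j=3): S=121.1600, (K−S)⁺=19.9100, hold=20.1121 ⇒ V=20.1121 continue | (k=6,j=4): S=143.7623, (K−S)⁺=0.0000, hold=5.1365 ⇒ V=5.1365 continue | (k=6,j=5): S=170.5810, (K−S)⁺=0.0000, hold=0.0000 ⇒ V=0.0000 continue | (k=6,j=6): S=202.4027, (K−S)⁺=0.0000, hold=0.0000 ⇒ V=0.0000 continue  boundary S*=102.1112
step 5: (k=5,j=0): S=79.0033, (K−S)⁺=62.0667, hold=61.7686 ⇒ V=62.0667 exercise | (k=5,j=1): S=93.7412, (K−S)⁺=47.3288, hold=47.0306 ⇒ V=47.3288 exercise | (k=5,j=2): S=111.2286, (K−S)⁺=29.8414, hold=29.6423 ⇒ V=29.8414 exercise | (k=5,j=3): S=131.9782, (K−S)⁺=9.0918, hold=12.7321 ⇒ V=12.7321 continue | (k=5,j=4): S=156.5986, (K−S)⁺=0.0000, hold=2.6090 ⇒ V=2.6090 continue | (k=5,j=5): S=185.8119, (K−S)⁺=0.0000, hold=0.0000 ⇒ V=0.0000 continue  boundary S*=111.2286
step 4: (k=4,j=0): S=86.0573, (K−S)⁺=55.0127, hold=54.7145 ⇒ V=55.0127 exercise | (k=4,j=1): S=102.1112, (K−S)⁺=38.9588, hold=38.6606 ⇒ V=38.9588 exercise | (k=4,j=2): S=121.1600, (K−S)⁺=19.9100, hold=21.3955 ⇒ V=21.3955 continue | (k=4,j=3): S=143.7623, (K−S)⁺=0.0000, hold=7.7453 ⇒ V=7.7453 continue | (k=4,j=4): S=170.5810, (K−S)⁺=0.0000, hold=1.3252 ⇒ V=1.3252 continue  boundary S*=102.1112
step 3: (k=3,j=0): S=93.7412, (K−S)⁺=47.3288, hold=47.0306 ⇒ V=47.3288 exercise | (k=3,j=1): S=111.2286, (K−S)⁺=29.8414, hold=30.2711 ⇒ V=30.2711 continue | (k=3,j=2): S=131.9782, (K−S)⁺=9.0918, hold=14.6622 ⇒ V=14.6622 continue | (k=3,j=3): S=156.5986, (K−S)⁺=0.0000, hold=4.5833 ⇒ V=4.5833 continue  boundary S*=93.7412
step 2: (k=2,j=0): S=102.1112, (K−S)⁺=38.9588, hold=38.8711 ⇒ V=38.9588 exercise | (k=2,j=1): S=121.1600, (K−S)⁺=19.9100, hold=22.5593 ⇒ V=22.5593 continue | (k=2,j=2): S=143.7623, (K−S)⁺=0.0000, hold=9.6929 ⇒ V=9.6929 continue  boundary S*=102.1112
step 1: (k=1,j=0): S=111.2286, (K−S)⁺=29.8414, hold=30.8413 ⇒ V=30.8413 continue | (k=1,j=1): S=131.9782, (K−S)⁺=9.0918, hold=16.2076 ⇒ V=16.2076 continue  boundary S*=-
step 0: (k=0,j=0): S=121.1600, (K−S)⁺=19.9100, hold=23.6062 ⇒ V=23.6062 continue  boundary S*=-

price = 23.6062
boundary = - - 102.1112 93.7412 102.1112 111.2286 102.1112 111.2286
tree:
23.6062
30.8413 16.2076
38.9588 22.5593 9.6929
47.3288 30.2711 14.6622 4.5833
55.0127 38.9588 21.3955 7.7453 1.3252
62.0667 47.3288 29.8414 12.7321 2.6090 0.0000
68.5426 55.0127 38.9588 20.1121 5.1365 0.0000 0.0000
74.4876 62.0667 47.3288 29.8414 10.1128 0.0000 0.0000 0.0000
79.9453 68.5426 55.0127 38.9588 19.9100 0.0000 0.0000 0.0000 0.0000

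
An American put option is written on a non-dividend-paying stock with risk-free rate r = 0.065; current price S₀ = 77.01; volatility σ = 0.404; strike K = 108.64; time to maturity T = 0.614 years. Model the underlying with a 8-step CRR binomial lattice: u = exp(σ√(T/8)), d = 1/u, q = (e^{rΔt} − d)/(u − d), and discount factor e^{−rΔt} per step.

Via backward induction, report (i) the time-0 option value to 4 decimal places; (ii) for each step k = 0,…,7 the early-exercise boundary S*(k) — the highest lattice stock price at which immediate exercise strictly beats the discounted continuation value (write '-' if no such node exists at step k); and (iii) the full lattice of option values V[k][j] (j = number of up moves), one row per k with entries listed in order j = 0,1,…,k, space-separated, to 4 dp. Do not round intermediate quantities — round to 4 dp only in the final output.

price = 32.0007
boundary = - 68.8556 61.5647 68.8556 77.0100 68.8556 77.0100 86.1301
tree:
32.0007
39.7844 24.3627
47.0753 31.6860 17.1183
53.5942 39.7844 23.7229 10.5356
59.4229 47.0753 31.6300 15.8749 5.1807
64.6343 53.5942 39.7844 22.9837 8.7640 1.5679
69.2940 59.4229 47.0753 31.6300 14.3721 3.1162 0.0000
73.4602 64.6343 53.5942 39.7844 22.5099 6.1935 0.0000 0.0000
77.1853 69.2940 59.4229 47.0753 31.6300 12.3098 0.0000 0.0000 0.0000

params: Δt=0.07675 u=1.11843 d=0.89411 q=0.49434 e^(-rΔt)=0.99502
t_8 payoffs: 77.1853 69.2940 59.4229 47.0753 31.6300 12.3098 0.0000 0.0000 0.0000
t_7: node(7,0) S=35.1798 payoff=73.4602 vs cont=72.9196 → 73.4602 [stop]  node(7,1) S=44.0057 payoff=64.6343 vs cont=64.0937 → 64.6343 [stop]  node(7,2) S=55.0458 payoff=53.5942 vs cont=53.0536 → 53.5942 [stop]  node(7,3) S=68.8556 payoff=39.7844 vs cont=39.2437 → 39.7844 [stop]  node(7,4) S=86.1301 payoff=22.5099 vs cont=21.9693 → 22.5099 [stop]  node(7,5) S=107.7383 payoff=0.9017 vs cont=6.1935 → 6.1935 [wait]  node(7,6) S=134.7676 payoff=0.0000 vs cont=0.0000 → 0.0000 [wait]  node(7,7) S=168.5780 payoff=0.0000 vs cont=0.0000 → 0.0000 [wait]  ⇒ S*(7)=86.1301
t_6: node(6,0) S=39.3460 payoff=69.2940 vs cont=68.7533 → 69.2940 [stop]  node(6,1) S=49.2171 payoff=59.4229 vs cont=58.8822 → 59.4229 [stop]  node(6,2) S=61.5647 payoff=47.0753 vs cont=46.5347 → 47.0753 [stop]  node(6,3) S=77.0100 payoff=31.6300 vs cont=31.0894 → 31.6300 [stop]  node(6,4) S=96.3302 payoff=12.3098 vs cont=14.3721 → 14.3721 [wait]  node(6,5) S=120.4974 payoff=0.0000 vs cont=3.1162 → 3.1162 [wait]  node(6,6) S=150.7277 payoff=0.0000 vs cont=0.0000 → 0.0000 [wait]  ⇒ S*(6)=77.0100
t_5: node(5,0) S=44.0057 payoff=64.6343 vs cont=64.0937 → 64.6343 [stop]  node(5,1) S=55.0458 payoff=53.5942 vs cont=53.0536 → 53.5942 [stop]  node(5,2) S=68.8556 payoff=39.7844 vs cont=39.2437 → 39.7844 [stop]  node(5,3) S=86.1301 payoff=22.5099 vs cont=22.9837 → 22.9837 [wait]  node(5,4) S=107.7383 payoff=0.9017 vs cont=8.7640 → 8.7640 [wait]  node(5,5) S=134.7676 payoff=0.0000 vs cont=1.5679 → 1.5679 [wait]  ⇒ S*(5)=68.8556
t_4: node(4,0) S=49.2171 payoff=59.4229 vs cont=58.8822 → 59.4229 [stop]  node(4,1) S=61.5647 payoff=47.0753 vs cont=46.5347 → 47.0753 [stop]  node(4,2) S=77.0100 payoff=31.6300 vs cont=31.3224 → 31.6300 [stop]  node(4,3) S=96.3302 payoff=12.3098 vs cont=15.8749 → 15.8749 [wait]  node(4,4) S=120.4974 payoff=0.0000 vs cont=5.1807 → 5.1807 [wait]  ⇒ S*(4)=77.0100
t_3: node(3,0) S=55.0458 payoff=53.5942 vs cont=53.0536 → 53.5942 [stop]  node(3,1) S=68.8556 payoff=39.7844 vs cont=39.2437 → 39.7844 [stop]  node(3,2) S=86.1301 payoff=22.5099 vs cont=23.7229 → 23.7229 [wait]  node(3,3) S=107.7383 payoff=0.9017 vs cont=10.5356 → 10.5356 [wait]  ⇒ S*(3)=68.8556
t_2: node(2,0) S=61.5647 payoff=47.0753 vs cont=46.5347 → 47.0753 [stop]  node(2,1) S=77.0100 payoff=31.6300 vs cont=31.6860 → 31.6860 [wait]  node(2,2) S=96.3302 payoff=12.3098 vs cont=17.1183 → 17.1183 [wait]  ⇒ S*(2)=61.5647
t_1: node(1,0) S=68.8556 payoff=39.7844 vs cont=39.2713 → 39.7844 [stop]  node(1,1) S=86.1301 payoff=22.5099 vs cont=24.3627 → 24.3627 [wait]  ⇒ S*(1)=68.8556
t_0: node(0,0) S=77.0100 payoff=31.6300 vs cont=32.0007 → 32.0007 [wait]  ⇒ S*(0)=-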